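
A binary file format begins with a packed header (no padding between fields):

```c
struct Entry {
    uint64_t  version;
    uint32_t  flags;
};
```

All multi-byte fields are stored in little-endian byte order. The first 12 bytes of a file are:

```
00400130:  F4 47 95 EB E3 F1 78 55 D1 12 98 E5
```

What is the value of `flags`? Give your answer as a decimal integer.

3851948753

`flags` follows `version` (8 bytes), so it starts at byte offset 8 and occupies 4 bytes.
Bytes at offsets 8..11: D1 12 98 E5.
Little-endian stores the least-significant byte at the lowest address.
Reassemble most-significant byte first: E5 98 12 D1 → 0xE59812D1.
0xE59812D1 = 3851948753.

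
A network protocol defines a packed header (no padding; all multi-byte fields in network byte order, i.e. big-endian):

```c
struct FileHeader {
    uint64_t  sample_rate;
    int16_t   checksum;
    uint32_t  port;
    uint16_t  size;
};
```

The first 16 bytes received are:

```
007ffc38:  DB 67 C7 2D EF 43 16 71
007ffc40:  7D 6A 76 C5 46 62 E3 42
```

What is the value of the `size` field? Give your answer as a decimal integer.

`size` follows `sample_rate` (8 B), `checksum` (2 B), `port` (4 B), so it starts at offset 8 + 2 + 4 = 14 and occupies 2 bytes.
Bytes at offsets 14..15: E3 42.
Big-endian: lowest address holds the most-significant byte.
The bytes are already most-significant first: 0xE342.
0xE342 = 58178.

58178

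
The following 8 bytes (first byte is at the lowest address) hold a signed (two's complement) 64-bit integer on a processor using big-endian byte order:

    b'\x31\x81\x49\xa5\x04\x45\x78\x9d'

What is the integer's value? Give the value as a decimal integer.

3567213352944236701

Big-endian: lowest address holds the most-significant byte.
The bytes are already most-significant first: 0x318149A50445789D.
0x318149A50445789D = 3567213352944236701.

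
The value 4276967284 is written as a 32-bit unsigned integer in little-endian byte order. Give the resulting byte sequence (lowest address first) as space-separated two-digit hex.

4276967284 in hexadecimal, padded to 32 bits, is 0xFEED5774.
Split into bytes (most-significant first): FE ED 57 74.
Little-endian: lowest address holds the least-significant byte.
So at ascending addresses the bytes are 74 57 ED FE.

74 57 ED FE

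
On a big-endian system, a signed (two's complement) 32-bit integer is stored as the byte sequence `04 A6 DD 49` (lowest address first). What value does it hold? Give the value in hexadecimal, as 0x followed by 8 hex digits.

In big-endian order the high byte comes first in memory.
The bytes are already most-significant first: 0x04A6DD49.

0x04A6DD49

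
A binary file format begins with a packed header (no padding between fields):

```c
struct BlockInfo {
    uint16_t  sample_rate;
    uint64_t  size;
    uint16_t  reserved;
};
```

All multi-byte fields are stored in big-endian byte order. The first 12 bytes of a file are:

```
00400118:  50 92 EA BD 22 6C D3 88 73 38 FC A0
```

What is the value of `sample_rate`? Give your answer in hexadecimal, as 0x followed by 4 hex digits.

0x5092

`sample_rate` is the first field, at byte offset 0, occupying 2 bytes.
Bytes at offsets 0..1: 50 92.
In big-endian order the high byte comes first in memory.
The bytes are already most-significant first: 0x5092.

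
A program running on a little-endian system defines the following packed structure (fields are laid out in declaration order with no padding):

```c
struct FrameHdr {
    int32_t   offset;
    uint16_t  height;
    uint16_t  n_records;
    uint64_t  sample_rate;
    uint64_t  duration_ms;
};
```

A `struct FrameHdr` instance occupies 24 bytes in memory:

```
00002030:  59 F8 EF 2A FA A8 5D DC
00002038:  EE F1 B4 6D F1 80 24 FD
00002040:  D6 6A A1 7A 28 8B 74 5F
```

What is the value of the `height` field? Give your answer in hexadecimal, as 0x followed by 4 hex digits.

`height` follows `offset` (4 bytes), so it starts at byte offset 4 and occupies 2 bytes.
Bytes at offsets 4..5: FA A8.
In little-endian order the low byte comes first in memory.
Reassemble most-significant byte first: A8 FA → 0xA8FA.

0xA8FA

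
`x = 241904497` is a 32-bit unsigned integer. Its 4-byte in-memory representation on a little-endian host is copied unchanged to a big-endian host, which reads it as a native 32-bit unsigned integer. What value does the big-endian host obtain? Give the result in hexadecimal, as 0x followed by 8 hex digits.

0x712B6B0E

241904497 in 32-bit hexadecimal is 0x0E6B2B71.
Stored little-endian, the bytes at ascending addresses are 71 2B 6B 0E.
Read back as big-endian, the last byte is least significant, giving 0x712B6B0E.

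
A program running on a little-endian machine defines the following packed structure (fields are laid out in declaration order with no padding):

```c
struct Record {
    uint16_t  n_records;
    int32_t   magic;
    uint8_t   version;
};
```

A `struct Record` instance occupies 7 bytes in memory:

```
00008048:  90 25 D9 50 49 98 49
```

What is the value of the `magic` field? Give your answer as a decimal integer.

`magic` follows `n_records` (2 bytes), so it starts at byte offset 2 and occupies 4 bytes.
Bytes at offsets 2..5: D9 50 49 98.
In little-endian order the low byte comes first in memory.
Reassemble most-significant byte first: 98 49 50 D9 → 0x984950D9.
Top bit is set, so as a signed 32-bit value this is 0x984950D9 − 2^32 = -1740025639.

-1740025639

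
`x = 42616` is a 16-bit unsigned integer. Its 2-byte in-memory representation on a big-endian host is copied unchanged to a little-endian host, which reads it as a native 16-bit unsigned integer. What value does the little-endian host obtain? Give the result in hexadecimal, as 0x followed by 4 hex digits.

0x78A6

42616 in 16-bit hexadecimal is 0xA678.
Stored big-endian, the bytes at ascending addresses are A6 78.
Read back as little-endian, the first byte is least significant, giving 0x78A6.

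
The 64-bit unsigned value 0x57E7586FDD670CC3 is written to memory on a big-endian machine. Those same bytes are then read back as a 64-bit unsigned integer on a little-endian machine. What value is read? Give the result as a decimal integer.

Stored big-endian, the bytes at ascending addresses are 57 E7 58 6F DD 67 0C C3.
Read back as little-endian, the first byte is least significant, giving 0xC30C67DD6F58E757.
0xC30C67DD6F58E757 = 14054722737870006103.

14054722737870006103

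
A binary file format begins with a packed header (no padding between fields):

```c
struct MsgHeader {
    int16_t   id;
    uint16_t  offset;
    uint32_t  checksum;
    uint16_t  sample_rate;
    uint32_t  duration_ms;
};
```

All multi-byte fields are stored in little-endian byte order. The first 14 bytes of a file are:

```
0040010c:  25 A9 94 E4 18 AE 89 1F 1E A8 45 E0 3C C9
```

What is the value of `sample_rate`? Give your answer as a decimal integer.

`sample_rate` follows `id` (2 B), `offset` (2 B), `checksum` (4 B), so it starts at offset 2 + 2 + 4 = 8 and occupies 2 bytes.
Bytes at offsets 8..9: 1E A8.
Little-endian stores the least-significant byte at the lowest address.
Reassemble most-significant byte first: A8 1E → 0xA81E.
0xA81E = 43038.

43038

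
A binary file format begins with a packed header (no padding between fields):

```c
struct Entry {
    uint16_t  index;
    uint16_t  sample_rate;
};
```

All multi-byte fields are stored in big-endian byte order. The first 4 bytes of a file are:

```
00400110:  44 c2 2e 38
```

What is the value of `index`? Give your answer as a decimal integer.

17602

`index` is the first field, at byte offset 0, occupying 2 bytes.
Bytes at offsets 0..1: 44 C2.
Big-endian: lowest address holds the most-significant byte.
The bytes are already most-significant first: 0x44C2.
0x44C2 = 17602.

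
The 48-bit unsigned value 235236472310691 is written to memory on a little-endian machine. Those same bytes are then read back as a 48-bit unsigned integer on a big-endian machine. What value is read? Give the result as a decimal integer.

180093855134421

235236472310691 in 48-bit hexadecimal is 0xD5F2425ECBA3.
Stored little-endian, the bytes at ascending addresses are A3 CB 5E 42 F2 D5.
Read back as big-endian, the last byte is least significant, giving 0xA3CB5E42F2D5.
0xA3CB5E42F2D5 = 180093855134421.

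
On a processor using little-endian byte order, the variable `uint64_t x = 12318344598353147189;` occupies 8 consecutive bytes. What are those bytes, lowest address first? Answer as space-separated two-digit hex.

12318344598353147189 in hexadecimal, padded to 64 bits, is 0xAAF38D2595B0F535.
Split into bytes (most-significant first): AA F3 8D 25 95 B0 F5 35.
Little-endian: lowest address holds the least-significant byte.
So at ascending addresses the bytes are 35 F5 B0 95 25 8D F3 AA.

35 F5 B0 95 25 8D F3 AA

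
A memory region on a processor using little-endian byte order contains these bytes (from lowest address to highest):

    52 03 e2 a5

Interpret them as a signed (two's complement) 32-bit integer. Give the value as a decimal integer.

Little-endian: lowest address holds the least-significant byte.
Reassemble most-significant byte first: A5 E2 03 52 → 0xA5E20352.
Top bit is set, so as a signed 32-bit value this is 0xA5E20352 − 2^32 = -1511914670.

-1511914670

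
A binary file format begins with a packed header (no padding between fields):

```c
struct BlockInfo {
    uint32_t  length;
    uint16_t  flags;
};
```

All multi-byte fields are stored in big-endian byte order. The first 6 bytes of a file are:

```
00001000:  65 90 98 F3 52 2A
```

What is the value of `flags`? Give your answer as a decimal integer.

21034

`flags` follows `length` (4 bytes), so it starts at byte offset 4 and occupies 2 bytes.
Bytes at offsets 4..5: 52 2A.
Big-endian: lowest address holds the most-significant byte.
The bytes are already most-significant first: 0x522A.
0x522A = 21034.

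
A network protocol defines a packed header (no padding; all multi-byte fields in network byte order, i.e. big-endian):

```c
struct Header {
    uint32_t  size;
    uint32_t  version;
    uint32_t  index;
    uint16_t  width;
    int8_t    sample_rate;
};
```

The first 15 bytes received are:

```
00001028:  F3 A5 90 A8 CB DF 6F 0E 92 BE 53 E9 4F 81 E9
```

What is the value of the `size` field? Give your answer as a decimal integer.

`size` is the first field, at byte offset 0, occupying 4 bytes.
Bytes at offsets 0..3: F3 A5 90 A8.
Big-endian stores the most-significant byte at the lowest address.
The bytes are already most-significant first: 0xF3A590A8.
0xF3A590A8 = 4087713960.

4087713960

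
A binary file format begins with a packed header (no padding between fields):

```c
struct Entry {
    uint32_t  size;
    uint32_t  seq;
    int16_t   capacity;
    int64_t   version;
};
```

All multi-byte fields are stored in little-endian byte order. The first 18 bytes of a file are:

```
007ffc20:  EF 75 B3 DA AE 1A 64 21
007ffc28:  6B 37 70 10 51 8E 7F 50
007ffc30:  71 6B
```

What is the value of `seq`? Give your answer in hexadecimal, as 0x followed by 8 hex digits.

`seq` follows `size` (4 bytes), so it starts at byte offset 4 and occupies 4 bytes.
Bytes at offsets 4..7: AE 1A 64 21.
Little-endian stores the least-significant byte at the lowest address.
Reassemble most-significant byte first: 21 64 1A AE → 0x21641AAE.

0x21641AAE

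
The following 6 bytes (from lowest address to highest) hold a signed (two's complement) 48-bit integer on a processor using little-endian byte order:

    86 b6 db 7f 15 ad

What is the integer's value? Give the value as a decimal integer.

Little-endian: lowest address holds the least-significant byte.
Reassemble most-significant byte first: AD 15 7F DB B6 86 → 0xAD157FDBB686.
Top bit is set, so as a signed 48-bit value this is 0xAD157FDBB686 − 2^48 = -91167125686650.

-91167125686650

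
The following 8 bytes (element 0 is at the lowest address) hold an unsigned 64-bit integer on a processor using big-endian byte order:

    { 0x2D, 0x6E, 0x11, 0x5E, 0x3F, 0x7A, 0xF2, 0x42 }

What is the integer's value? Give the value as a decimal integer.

In big-endian order the high byte comes first in memory.
The bytes are already most-significant first: 0x2D6E115E3F7AF242.
0x2D6E115E3F7AF242 = 3273573075634549314.

3273573075634549314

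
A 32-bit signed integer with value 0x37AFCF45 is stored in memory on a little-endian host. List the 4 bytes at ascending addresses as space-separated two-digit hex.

Split into bytes (most-significant first): 37 AF CF 45.
In little-endian order the low byte comes first in memory.
So at ascending addresses the bytes are 45 CF AF 37.

45 CF AF 37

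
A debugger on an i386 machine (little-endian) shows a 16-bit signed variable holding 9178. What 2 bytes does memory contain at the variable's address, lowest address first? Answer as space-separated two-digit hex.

DA 23

9178 in hexadecimal, padded to 16 bits, is 0x23DA.
Split into bytes (most-significant first): 23 DA.
In little-endian order the low byte comes first in memory.
So at ascending addresses the bytes are DA 23.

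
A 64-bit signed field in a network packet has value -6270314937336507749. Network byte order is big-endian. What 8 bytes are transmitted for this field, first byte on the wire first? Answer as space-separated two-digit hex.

A8 FB 5D C9 3A 3B 52 9B

Two's complement of -6270314937336507749 in 64 bits: 6270314937336507749 = 0x5704A236C5C4AD65; invert → 0xA8FB5DC93A3B529A; add 1 → 0xA8FB5DC93A3B529B.
Split into bytes (most-significant first): A8 FB 5D C9 3A 3B 52 9B.
Big-endian stores the most-significant byte at the lowest address.
So the memory order matches the most-significant-first order: A8 FB 5D C9 3A 3B 52 9B.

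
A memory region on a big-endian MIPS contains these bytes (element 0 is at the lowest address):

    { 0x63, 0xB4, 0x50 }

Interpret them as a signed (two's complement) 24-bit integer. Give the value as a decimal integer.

6534224

In big-endian order the high byte comes first in memory.
The bytes are already most-significant first: 0x63B450.
0x63B450 = 6534224.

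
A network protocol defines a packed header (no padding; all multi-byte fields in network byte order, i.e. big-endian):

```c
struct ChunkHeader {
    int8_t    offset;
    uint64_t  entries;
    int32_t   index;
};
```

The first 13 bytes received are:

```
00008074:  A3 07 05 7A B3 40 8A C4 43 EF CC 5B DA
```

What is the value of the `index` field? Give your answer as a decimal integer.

`index` follows `offset` (1 B), `entries` (8 B), so it starts at offset 1 + 8 = 9 and occupies 4 bytes.
Bytes at offsets 9..12: EF CC 5B DA.
Big-endian stores the most-significant byte at the lowest address.
The bytes are already most-significant first: 0xEFCC5BDA.
Top bit is set, so as a signed 32-bit value this is 0xEFCC5BDA − 2^32 = -271819814.

-271819814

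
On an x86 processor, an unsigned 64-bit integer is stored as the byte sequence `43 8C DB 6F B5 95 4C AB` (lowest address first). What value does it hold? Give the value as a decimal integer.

Little-endian: lowest address holds the least-significant byte.
Reassemble most-significant byte first: AB 4C 95 B5 6F DB 8C 43 → 0xAB4C95B56FDB8C43.
0xAB4C95B56FDB8C43 = 12343405285213965379.

12343405285213965379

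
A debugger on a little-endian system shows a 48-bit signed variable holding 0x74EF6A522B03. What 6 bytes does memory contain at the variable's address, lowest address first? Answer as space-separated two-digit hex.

03 2B 52 6A EF 74

Split into bytes (most-significant first): 74 EF 6A 52 2B 03.
Little-endian: lowest address holds the least-significant byte.
So at ascending addresses the bytes are 03 2B 52 6A EF 74.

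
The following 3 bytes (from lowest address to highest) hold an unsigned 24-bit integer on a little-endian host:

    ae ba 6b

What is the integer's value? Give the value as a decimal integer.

7060142

In little-endian order the low byte comes first in memory.
Reassemble most-significant byte first: 6B BA AE → 0x6BBAAE.
0x6BBAAE = 7060142.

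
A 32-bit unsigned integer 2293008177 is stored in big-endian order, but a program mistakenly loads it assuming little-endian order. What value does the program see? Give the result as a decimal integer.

830975112

2293008177 in 32-bit hexadecimal is 0x88AC8731.
Stored big-endian, the bytes at ascending addresses are 88 AC 87 31.
Read back as little-endian, the first byte is least significant, giving 0x3187AC88.
0x3187AC88 = 830975112.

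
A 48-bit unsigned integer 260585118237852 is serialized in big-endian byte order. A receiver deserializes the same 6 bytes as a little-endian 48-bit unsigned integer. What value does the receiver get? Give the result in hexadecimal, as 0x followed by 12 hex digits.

260585118237852 in 48-bit hexadecimal is 0xED003368049C.
Stored big-endian, the bytes at ascending addresses are ED 00 33 68 04 9C.
Read back as little-endian, the first byte is least significant, giving 0x9C04683300ED.

0x9C04683300ED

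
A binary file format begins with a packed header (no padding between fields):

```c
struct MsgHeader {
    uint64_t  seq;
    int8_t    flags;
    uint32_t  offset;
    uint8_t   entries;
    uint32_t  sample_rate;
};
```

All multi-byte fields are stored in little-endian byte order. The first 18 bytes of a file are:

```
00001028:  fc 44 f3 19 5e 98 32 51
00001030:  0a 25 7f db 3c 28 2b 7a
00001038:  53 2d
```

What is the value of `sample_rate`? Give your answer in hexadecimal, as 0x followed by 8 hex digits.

0x2D537A2B

`sample_rate` follows `seq` (8 B), `flags` (1 B), `offset` (4 B), `entries` (1 B), so it starts at offset 8 + 1 + 4 + 1 = 14 and occupies 4 bytes.
Bytes at offsets 14..17: 2B 7A 53 2D.
In little-endian order the low byte comes first in memory.
Reassemble most-significant byte first: 2D 53 7A 2B → 0x2D537A2B.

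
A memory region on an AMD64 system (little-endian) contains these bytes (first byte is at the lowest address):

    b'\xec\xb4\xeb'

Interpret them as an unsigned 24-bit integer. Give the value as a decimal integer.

15447276

Little-endian stores the least-significant byte at the lowest address.
Reassemble most-significant byte first: EB B4 EC → 0xEBB4EC.
0xEBB4EC = 15447276.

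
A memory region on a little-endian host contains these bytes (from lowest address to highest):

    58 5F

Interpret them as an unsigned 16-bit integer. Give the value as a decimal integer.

Little-endian stores the least-significant byte at the lowest address.
Reassemble most-significant byte first: 5F 58 → 0x5F58.
0x5F58 = 24408.

24408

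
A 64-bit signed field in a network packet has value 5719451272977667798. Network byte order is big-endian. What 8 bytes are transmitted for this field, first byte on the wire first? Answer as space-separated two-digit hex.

5719451272977667798 in hexadecimal, padded to 64 bits, is 0x4F5F92A13BFD56D6.
Split into bytes (most-significant first): 4F 5F 92 A1 3B FD 56 D6.
Big-endian: lowest address holds the most-significant byte.
So the memory order matches the most-significant-first order: 4F 5F 92 A1 3B FD 56 D6.

4F 5F 92 A1 3B FD 56 D6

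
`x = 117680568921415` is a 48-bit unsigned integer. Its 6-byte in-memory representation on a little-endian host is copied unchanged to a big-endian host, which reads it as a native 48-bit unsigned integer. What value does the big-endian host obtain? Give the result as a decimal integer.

79085407831915

117680568921415 in 48-bit hexadecimal is 0x6B07A481ED47.
Stored little-endian, the bytes at ascending addresses are 47 ED 81 A4 07 6B.
Read back as big-endian, the last byte is least significant, giving 0x47ED81A4076B.
0x47ED81A4076B = 79085407831915.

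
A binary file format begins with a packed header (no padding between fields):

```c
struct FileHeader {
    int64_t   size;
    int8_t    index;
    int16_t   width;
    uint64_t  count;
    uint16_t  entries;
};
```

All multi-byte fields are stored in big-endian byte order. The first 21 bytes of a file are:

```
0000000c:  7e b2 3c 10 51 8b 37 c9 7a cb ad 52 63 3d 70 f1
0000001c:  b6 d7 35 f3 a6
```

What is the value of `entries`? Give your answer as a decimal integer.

62374

`entries` follows `size` (8 B), `index` (1 B), `width` (2 B), `count` (8 B), so it starts at offset 8 + 1 + 2 + 8 = 19 and occupies 2 bytes.
Bytes at offsets 19..20: F3 A6.
In big-endian order the high byte comes first in memory.
The bytes are already most-significant first: 0xF3A6.
0xF3A6 = 62374.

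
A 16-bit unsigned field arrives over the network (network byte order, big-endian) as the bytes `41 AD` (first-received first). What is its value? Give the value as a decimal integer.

16813

Big-endian: lowest address holds the most-significant byte.
The bytes are already most-significant first: 0x41AD.
0x41AD = 16813.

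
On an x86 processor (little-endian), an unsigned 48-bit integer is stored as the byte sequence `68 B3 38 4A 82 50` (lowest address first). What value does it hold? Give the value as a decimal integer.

88520521200488

Little-endian stores the least-significant byte at the lowest address.
Reassemble most-significant byte first: 50 82 4A 38 B3 68 → 0x50824A38B368.
0x50824A38B368 = 88520521200488.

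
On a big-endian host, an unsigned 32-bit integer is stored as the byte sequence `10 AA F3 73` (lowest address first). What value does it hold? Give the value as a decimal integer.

Big-endian: lowest address holds the most-significant byte.
The bytes are already most-significant first: 0x10AAF373.
0x10AAF373 = 279638899.

279638899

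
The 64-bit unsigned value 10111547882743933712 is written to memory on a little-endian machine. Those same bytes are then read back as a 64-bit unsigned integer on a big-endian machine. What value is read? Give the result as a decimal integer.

10111547882743933712 in 64-bit hexadecimal is 0x8C536F39E04E2B10.
Stored little-endian, the bytes at ascending addresses are 10 2B 4E E0 39 6F 53 8C.
Read back as big-endian, the last byte is least significant, giving 0x102B4EE0396F538C.
0x102B4EE0396F538C = 1165111653548643212.

1165111653548643212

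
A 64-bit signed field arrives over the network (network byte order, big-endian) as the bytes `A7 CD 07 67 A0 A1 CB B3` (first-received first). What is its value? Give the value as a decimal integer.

Big-endian stores the most-significant byte at the lowest address.
The bytes are already most-significant first: 0xA7CD0767A0A1CBB3.
Top bit is set, so as a signed 64-bit value this is 0xA7CD0767A0A1CBB3 − 2^64 = -6355415357491917901.

-6355415357491917901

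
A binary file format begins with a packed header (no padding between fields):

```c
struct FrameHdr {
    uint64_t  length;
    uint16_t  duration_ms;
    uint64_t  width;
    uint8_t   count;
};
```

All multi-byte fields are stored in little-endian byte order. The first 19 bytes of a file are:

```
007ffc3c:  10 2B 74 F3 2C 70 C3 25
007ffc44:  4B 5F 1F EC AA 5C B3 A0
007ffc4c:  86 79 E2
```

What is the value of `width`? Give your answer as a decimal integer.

`width` follows `length` (8 B), `duration_ms` (2 B), so it starts at offset 8 + 2 = 10 and occupies 8 bytes.
Bytes at offsets 10..17: 1F EC AA 5C B3 A0 86 79.
Little-endian stores the least-significant byte at the lowest address.
Reassemble most-significant byte first: 79 86 A0 B3 5C AA EC 1F → 0x7986A0B35CAAEC1F.
0x7986A0B35CAAEC1F = 8756863217682803743.

8756863217682803743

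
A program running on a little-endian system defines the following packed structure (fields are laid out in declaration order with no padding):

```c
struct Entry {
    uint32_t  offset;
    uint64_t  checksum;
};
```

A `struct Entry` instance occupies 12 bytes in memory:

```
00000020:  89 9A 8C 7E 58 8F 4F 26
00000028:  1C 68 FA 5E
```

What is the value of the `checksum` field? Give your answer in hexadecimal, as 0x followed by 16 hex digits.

`checksum` follows `offset` (4 bytes), so it starts at byte offset 4 and occupies 8 bytes.
Bytes at offsets 4..11: 58 8F 4F 26 1C 68 FA 5E.
Little-endian: lowest address holds the least-significant byte.
Reassemble most-significant byte first: 5E FA 68 1C 26 4F 8F 58 → 0x5EFA681C264F8F58.

0x5EFA681C264F8F58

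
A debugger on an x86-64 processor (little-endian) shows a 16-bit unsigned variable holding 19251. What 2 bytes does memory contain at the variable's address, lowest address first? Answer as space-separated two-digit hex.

33 4B

19251 in hexadecimal, padded to 16 bits, is 0x4B33.
Split into bytes (most-significant first): 4B 33.
Little-endian: lowest address holds the least-significant byte.
So at ascending addresses the bytes are 33 4B.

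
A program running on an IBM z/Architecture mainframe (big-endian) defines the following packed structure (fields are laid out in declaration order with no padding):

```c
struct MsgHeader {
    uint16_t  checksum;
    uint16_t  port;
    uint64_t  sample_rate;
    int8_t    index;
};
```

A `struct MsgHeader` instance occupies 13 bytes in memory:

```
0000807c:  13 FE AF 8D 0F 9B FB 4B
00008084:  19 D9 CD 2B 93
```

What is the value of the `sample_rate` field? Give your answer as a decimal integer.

1124768831933893931

`sample_rate` follows `checksum` (2 B), `port` (2 B), so it starts at offset 2 + 2 = 4 and occupies 8 bytes.
Bytes at offsets 4..11: 0F 9B FB 4B 19 D9 CD 2B.
Big-endian stores the most-significant byte at the lowest address.
The bytes are already most-significant first: 0x0F9BFB4B19D9CD2B.
0x0F9BFB4B19D9CD2B = 1124768831933893931.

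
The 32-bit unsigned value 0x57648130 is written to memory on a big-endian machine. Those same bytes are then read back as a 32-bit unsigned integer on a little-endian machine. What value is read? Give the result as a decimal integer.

813786199

Stored big-endian, the bytes at ascending addresses are 57 64 81 30.
Read back as little-endian, the first byte is least significant, giving 0x30816457.
0x30816457 = 813786199.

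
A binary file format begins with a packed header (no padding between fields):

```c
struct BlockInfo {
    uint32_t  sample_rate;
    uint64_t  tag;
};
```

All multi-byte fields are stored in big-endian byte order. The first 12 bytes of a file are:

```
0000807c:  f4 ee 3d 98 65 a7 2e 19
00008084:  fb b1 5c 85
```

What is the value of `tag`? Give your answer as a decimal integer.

7324874008073165957

`tag` follows `sample_rate` (4 bytes), so it starts at byte offset 4 and occupies 8 bytes.
Bytes at offsets 4..11: 65 A7 2E 19 FB B1 5C 85.
In big-endian order the high byte comes first in memory.
The bytes are already most-significant first: 0x65A72E19FBB15C85.
0x65A72E19FBB15C85 = 7324874008073165957.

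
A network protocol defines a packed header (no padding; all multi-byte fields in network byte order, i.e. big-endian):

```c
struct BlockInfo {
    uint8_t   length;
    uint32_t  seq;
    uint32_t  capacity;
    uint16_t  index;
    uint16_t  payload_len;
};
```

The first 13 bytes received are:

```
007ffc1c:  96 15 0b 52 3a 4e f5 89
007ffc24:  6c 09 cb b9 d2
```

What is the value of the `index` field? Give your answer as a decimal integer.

2507

`index` follows `length` (1 B), `seq` (4 B), `capacity` (4 B), so it starts at offset 1 + 4 + 4 = 9 and occupies 2 bytes.
Bytes at offsets 9..10: 09 CB.
Big-endian stores the most-significant byte at the lowest address.
The bytes are already most-significant first: 0x09CB.
0x09CB = 2507.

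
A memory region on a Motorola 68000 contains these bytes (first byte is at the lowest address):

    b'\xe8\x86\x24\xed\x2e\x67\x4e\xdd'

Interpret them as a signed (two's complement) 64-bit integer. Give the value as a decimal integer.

-1691624008926671139

Big-endian stores the most-significant byte at the lowest address.
The bytes are already most-significant first: 0xE88624ED2E674EDD.
Top bit is set, so as a signed 64-bit value this is 0xE88624ED2E674EDD − 2^64 = -1691624008926671139.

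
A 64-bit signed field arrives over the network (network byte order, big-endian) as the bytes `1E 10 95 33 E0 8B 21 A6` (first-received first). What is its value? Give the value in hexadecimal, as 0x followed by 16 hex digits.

0x1E109533E08B21A6

Big-endian: lowest address holds the most-significant byte.
The bytes are already most-significant first: 0x1E109533E08B21A6.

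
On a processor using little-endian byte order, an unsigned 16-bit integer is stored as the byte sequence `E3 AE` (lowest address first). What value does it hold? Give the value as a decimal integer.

44771

In little-endian order the low byte comes first in memory.
Reassemble most-significant byte first: AE E3 → 0xAEE3.
0xAEE3 = 44771.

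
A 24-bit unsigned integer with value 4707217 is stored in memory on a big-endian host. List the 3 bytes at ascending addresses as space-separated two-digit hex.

47 D3 91

4707217 in hexadecimal, padded to 24 bits, is 0x47D391.
Split into bytes (most-significant first): 47 D3 91.
In big-endian order the high byte comes first in memory.
So the memory order matches the most-significant-first order: 47 D3 91.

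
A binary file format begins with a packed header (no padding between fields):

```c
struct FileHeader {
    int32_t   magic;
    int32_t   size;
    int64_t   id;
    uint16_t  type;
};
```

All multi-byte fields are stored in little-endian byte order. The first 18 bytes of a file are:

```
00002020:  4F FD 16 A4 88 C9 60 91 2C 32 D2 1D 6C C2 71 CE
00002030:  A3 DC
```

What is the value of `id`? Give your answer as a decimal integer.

`id` follows `magic` (4 B), `size` (4 B), so it starts at offset 4 + 4 = 8 and occupies 8 bytes.
Bytes at offsets 8..15: 2C 32 D2 1D 6C C2 71 CE.
Little-endian stores the least-significant byte at the lowest address.
Reassemble most-significant byte first: CE 71 C2 6C 1D D2 32 2C → 0xCE71C26C1DD2322C.
Top bit is set, so as a signed 64-bit value this is 0xCE71C26C1DD2322C − 2^64 = -3570859259915521492.

-3570859259915521492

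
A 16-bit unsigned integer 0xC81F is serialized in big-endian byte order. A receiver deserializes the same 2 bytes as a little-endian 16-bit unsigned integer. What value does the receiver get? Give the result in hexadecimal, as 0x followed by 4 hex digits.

Stored big-endian, the bytes at ascending addresses are C8 1F.
Read back as little-endian, the first byte is least significant, giving 0x1FC8.

0x1FC8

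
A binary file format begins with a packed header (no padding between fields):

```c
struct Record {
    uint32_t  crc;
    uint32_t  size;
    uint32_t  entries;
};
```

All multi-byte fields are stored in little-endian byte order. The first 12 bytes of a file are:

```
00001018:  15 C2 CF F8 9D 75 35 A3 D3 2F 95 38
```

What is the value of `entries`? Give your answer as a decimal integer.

`entries` follows `crc` (4 B), `size` (4 B), so it starts at offset 4 + 4 = 8 and occupies 4 bytes.
Bytes at offsets 8..11: D3 2F 95 38.
Little-endian: lowest address holds the least-significant byte.
Reassemble most-significant byte first: 38 95 2F D3 → 0x38952FD3.
0x38952FD3 = 949301203.

949301203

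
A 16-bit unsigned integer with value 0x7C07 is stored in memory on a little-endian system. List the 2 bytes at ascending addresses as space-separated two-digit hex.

07 7C

Split into bytes (most-significant first): 7C 07.
In little-endian order the low byte comes first in memory.
So at ascending addresses the bytes are 07 7C.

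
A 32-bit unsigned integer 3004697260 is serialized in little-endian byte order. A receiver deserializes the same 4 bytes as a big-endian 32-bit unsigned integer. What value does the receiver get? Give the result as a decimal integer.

2886342835

3004697260 in 32-bit hexadecimal is 0xB3180AAC.
Stored little-endian, the bytes at ascending addresses are AC 0A 18 B3.
Read back as big-endian, the last byte is least significant, giving 0xAC0A18B3.
0xAC0A18B3 = 2886342835.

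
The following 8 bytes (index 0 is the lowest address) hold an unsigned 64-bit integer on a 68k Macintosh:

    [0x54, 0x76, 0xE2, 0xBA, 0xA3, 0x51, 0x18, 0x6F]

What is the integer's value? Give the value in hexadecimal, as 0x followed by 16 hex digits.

In big-endian order the high byte comes first in memory.
The bytes are already most-significant first: 0x5476E2BAA351186F.

0x5476E2BAA351186F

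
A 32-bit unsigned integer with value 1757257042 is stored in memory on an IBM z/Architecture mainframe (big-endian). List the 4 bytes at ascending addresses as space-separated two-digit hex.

1757257042 in hexadecimal, padded to 32 bits, is 0x68BD9D52.
Split into bytes (most-significant first): 68 BD 9D 52.
In big-endian order the high byte comes first in memory.
So the memory order matches the most-significant-first order: 68 BD 9D 52.

68 BD 9D 52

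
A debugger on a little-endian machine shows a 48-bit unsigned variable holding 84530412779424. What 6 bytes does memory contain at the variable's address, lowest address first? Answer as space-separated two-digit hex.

84530412779424 in hexadecimal, padded to 48 bits, is 0x4CE14539F7A0.
Split into bytes (most-significant first): 4C E1 45 39 F7 A0.
Little-endian: lowest address holds the least-significant byte.
So at ascending addresses the bytes are A0 F7 39 45 E1 4C.

A0 F7 39 45 E1 4C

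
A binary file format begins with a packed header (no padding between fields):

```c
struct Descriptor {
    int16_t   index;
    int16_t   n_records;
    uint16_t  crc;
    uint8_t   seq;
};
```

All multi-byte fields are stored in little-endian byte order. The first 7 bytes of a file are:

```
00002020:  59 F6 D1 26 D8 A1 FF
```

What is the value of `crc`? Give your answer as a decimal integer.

`crc` follows `index` (2 B), `n_records` (2 B), so it starts at offset 2 + 2 = 4 and occupies 2 bytes.
Bytes at offsets 4..5: D8 A1.
Little-endian: lowest address holds the least-significant byte.
Reassemble most-significant byte first: A1 D8 → 0xA1D8.
0xA1D8 = 41432.

41432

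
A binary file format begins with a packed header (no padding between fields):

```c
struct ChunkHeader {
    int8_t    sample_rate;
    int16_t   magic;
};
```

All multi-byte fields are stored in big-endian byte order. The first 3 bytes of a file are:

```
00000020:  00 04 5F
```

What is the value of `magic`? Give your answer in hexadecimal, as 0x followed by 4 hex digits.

0x045F

`magic` follows `sample_rate` (1 byte), so it starts at byte offset 1 and occupies 2 bytes.
Bytes at offsets 1..2: 04 5F.
In big-endian order the high byte comes first in memory.
The bytes are already most-significant first: 0x045F.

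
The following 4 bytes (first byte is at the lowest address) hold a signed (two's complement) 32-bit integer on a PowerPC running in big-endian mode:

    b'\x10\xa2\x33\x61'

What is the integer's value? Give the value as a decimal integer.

Big-endian stores the most-significant byte at the lowest address.
The bytes are already most-significant first: 0x10A23361.
0x10A23361 = 279065441.

279065441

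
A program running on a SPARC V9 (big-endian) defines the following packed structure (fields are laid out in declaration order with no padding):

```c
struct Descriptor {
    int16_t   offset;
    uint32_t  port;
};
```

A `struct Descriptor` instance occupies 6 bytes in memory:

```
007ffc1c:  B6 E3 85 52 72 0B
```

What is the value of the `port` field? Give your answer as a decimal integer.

2236772875

`port` follows `offset` (2 bytes), so it starts at byte offset 2 and occupies 4 bytes.
Bytes at offsets 2..5: 85 52 72 0B.
In big-endian order the high byte comes first in memory.
The bytes are already most-significant first: 0x8552720B.
0x8552720B = 2236772875.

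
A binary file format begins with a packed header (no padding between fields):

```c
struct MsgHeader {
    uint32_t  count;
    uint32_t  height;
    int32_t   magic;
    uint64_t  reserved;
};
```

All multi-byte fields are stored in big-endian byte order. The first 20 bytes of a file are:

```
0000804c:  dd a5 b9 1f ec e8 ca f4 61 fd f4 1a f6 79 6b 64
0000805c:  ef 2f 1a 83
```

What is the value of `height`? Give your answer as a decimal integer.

`height` follows `count` (4 bytes), so it starts at byte offset 4 and occupies 4 bytes.
Bytes at offsets 4..7: EC E8 CA F4.
Big-endian: lowest address holds the most-significant byte.
The bytes are already most-significant first: 0xECE8CAF4.
0xECE8CAF4 = 3974679284.

3974679284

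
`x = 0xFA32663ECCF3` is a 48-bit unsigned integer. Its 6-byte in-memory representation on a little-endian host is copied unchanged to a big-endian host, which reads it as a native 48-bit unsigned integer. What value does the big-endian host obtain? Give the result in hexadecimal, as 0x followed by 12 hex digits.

Stored little-endian, the bytes at ascending addresses are F3 CC 3E 66 32 FA.
Read back as big-endian, the last byte is least significant, giving 0xF3CC3E6632FA.

0xF3CC3E6632FA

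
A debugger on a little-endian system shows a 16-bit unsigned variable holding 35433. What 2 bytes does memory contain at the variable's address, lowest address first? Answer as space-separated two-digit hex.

35433 in hexadecimal, padded to 16 bits, is 0x8A69.
Split into bytes (most-significant first): 8A 69.
In little-endian order the low byte comes first in memory.
So at ascending addresses the bytes are 69 8A.

69 8A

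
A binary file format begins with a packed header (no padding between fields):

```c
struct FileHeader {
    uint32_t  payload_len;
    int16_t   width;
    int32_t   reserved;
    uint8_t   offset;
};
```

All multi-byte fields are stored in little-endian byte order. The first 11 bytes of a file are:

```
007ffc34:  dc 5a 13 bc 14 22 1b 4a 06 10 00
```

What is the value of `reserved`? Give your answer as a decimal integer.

`reserved` follows `payload_len` (4 B), `width` (2 B), so it starts at offset 4 + 2 = 6 and occupies 4 bytes.
Bytes at offsets 6..9: 1B 4A 06 10.
Little-endian stores the least-significant byte at the lowest address.
Reassemble most-significant byte first: 10 06 4A 1B → 0x10064A1B.
0x10064A1B = 268847643.

268847643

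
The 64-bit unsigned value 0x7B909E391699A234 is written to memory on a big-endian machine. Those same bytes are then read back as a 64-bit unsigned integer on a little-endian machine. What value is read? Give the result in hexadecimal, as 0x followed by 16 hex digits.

Stored big-endian, the bytes at ascending addresses are 7B 90 9E 39 16 99 A2 34.
Read back as little-endian, the first byte is least significant, giving 0x34A29916399E907B.

0x34A29916399E907B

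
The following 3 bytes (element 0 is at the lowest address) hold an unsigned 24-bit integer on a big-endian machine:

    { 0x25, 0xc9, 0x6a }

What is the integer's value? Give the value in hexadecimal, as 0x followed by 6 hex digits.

Big-endian stores the most-significant byte at the lowest address.
The bytes are already most-significant first: 0x25C96A.

0x25C96A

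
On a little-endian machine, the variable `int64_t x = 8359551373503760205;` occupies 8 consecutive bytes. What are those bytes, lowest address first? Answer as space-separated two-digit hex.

4D 07 52 F3 AE 17 03 74

8359551373503760205 in hexadecimal, padded to 64 bits, is 0x740317AEF352074D.
Split into bytes (most-significant first): 74 03 17 AE F3 52 07 4D.
In little-endian order the low byte comes first in memory.
So at ascending addresses the bytes are 4D 07 52 F3 AE 17 03 74.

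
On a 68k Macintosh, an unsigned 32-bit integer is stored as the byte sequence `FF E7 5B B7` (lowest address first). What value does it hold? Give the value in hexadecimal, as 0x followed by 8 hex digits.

0xFFE75BB7

In big-endian order the high byte comes first in memory.
The bytes are already most-significant first: 0xFFE75BB7.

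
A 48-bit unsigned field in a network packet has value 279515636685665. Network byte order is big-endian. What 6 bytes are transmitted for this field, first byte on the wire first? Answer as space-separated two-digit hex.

FE 37 CE 3B DB 61

279515636685665 in hexadecimal, padded to 48 bits, is 0xFE37CE3BDB61.
Split into bytes (most-significant first): FE 37 CE 3B DB 61.
Big-endian stores the most-significant byte at the lowest address.
So the memory order matches the most-significant-first order: FE 37 CE 3B DB 61.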